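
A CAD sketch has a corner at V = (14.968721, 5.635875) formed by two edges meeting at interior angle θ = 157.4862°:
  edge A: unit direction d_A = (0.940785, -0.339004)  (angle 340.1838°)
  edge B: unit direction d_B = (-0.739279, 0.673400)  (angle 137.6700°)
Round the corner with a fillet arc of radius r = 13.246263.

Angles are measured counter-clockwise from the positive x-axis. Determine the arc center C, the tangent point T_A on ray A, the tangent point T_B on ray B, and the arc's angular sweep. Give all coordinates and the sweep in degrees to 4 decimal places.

center=(21.9396,17.2040) T_A=(17.4491,4.7421) T_B=(13.0196,7.4113) sweep=22.5138

bisector direction at 58.9269° = (0.516131,0.856509)
center distance |VC| = r/sin(θ/2) = 13.246263/sin(78.7431°) = 13.506096
C = V + |VC|·bis = (21.9396,17.2040)
T_A = V + ((C−V)·d_A)·d_A = V + 2.6365·d_A = (17.4491,4.7421)
T_B = V + ((C−V)·d_B)·d_B = V + 2.6365·d_B = (13.0196,7.4113)
sweep = 180° − θ = 22.5138°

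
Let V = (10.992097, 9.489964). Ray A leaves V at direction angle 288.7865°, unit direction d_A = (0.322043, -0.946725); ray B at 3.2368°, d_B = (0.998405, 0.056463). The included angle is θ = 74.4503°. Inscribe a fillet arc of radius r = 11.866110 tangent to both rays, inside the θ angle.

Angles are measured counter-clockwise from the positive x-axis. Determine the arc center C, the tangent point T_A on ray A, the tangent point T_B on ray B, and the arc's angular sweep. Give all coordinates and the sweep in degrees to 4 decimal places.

center=(27.2560,-1.4753) T_A=(16.0220,-5.2967) T_B=(26.5860,10.3718) sweep=105.5497

bisector direction at 326.0116° = (0.829151,-0.559024)
center distance |VC| = r/sin(θ/2) = 11.866110/sin(37.2251°) = 19.615068
C = V + |VC|·bis = (27.2560,-1.4753)
T_A = V + ((C−V)·d_A)·d_A = V + 15.6188·d_A = (16.0220,-5.2967)
T_B = V + ((C−V)·d_B)·d_B = V + 15.6188·d_B = (26.5860,10.3718)
sweep = 180° − θ = 105.5497°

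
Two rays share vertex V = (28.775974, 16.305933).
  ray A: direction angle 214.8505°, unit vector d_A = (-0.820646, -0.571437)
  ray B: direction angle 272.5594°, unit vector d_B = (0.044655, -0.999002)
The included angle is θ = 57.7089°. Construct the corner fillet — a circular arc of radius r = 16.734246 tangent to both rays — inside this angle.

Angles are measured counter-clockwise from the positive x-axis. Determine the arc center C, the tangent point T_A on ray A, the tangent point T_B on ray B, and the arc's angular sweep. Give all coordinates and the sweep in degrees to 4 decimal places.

center=(13.4146,-14.7821) T_A=(3.8521,-1.0492) T_B=(30.1322,-14.0348) sweep=122.2911

bisector direction at 243.7049° = (-0.442994,-0.896525)
center distance |VC| = r/sin(θ/2) = 16.734246/sin(28.8544°) = 34.676177
C = V + |VC|·bis = (13.4146,-14.7821)
T_A = V + ((C−V)·d_A)·d_A = V + 30.3711·d_A = (3.8521,-1.0492)
T_B = V + ((C−V)·d_B)·d_B = V + 30.3711·d_B = (30.1322,-14.0348)
sweep = 180° − θ = 122.2911°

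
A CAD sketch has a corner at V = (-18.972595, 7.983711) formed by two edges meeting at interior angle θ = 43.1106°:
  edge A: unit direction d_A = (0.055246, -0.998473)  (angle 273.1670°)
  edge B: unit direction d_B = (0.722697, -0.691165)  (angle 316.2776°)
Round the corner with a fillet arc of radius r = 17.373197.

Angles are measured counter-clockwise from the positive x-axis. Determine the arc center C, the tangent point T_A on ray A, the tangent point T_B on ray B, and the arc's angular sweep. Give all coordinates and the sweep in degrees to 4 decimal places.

center=(0.8038,-34.9692) T_A=(-16.5429,-35.9290) T_B=(12.8115,-22.4137) sweep=136.8894

bisector direction at 294.7223° = (0.418221,-0.908345)
center distance |VC| = r/sin(θ/2) = 17.373197/sin(21.5553°) = 47.286993
C = V + |VC|·bis = (0.8038,-34.9692)
T_A = V + ((C−V)·d_A)·d_A = V + 43.9799·d_A = (-16.5429,-35.9290)
T_B = V + ((C−V)·d_B)·d_B = V + 43.9799·d_B = (12.8115,-22.4137)
sweep = 180° − θ = 136.8894°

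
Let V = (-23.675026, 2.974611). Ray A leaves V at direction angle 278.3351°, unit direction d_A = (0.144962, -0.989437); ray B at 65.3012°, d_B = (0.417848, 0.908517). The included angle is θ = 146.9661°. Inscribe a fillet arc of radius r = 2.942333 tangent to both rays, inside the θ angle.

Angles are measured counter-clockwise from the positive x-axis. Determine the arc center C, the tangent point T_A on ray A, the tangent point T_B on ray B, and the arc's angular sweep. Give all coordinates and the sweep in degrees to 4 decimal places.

center=(-20.6373,2.5378) T_A=(-23.5485,2.1113) T_B=(-23.3105,3.7673) sweep=33.0339

bisector direction at 351.8182° = (0.989821,-0.142315)
center distance |VC| = r/sin(θ/2) = 2.942333/sin(73.4831°) = 3.068972
C = V + |VC|·bis = (-20.6373,2.5378)
T_A = V + ((C−V)·d_A)·d_A = V + 0.8725·d_A = (-23.5485,2.1113)
T_B = V + ((C−V)·d_B)·d_B = V + 0.8725·d_B = (-23.3105,3.7673)
sweep = 180° − θ = 33.0339°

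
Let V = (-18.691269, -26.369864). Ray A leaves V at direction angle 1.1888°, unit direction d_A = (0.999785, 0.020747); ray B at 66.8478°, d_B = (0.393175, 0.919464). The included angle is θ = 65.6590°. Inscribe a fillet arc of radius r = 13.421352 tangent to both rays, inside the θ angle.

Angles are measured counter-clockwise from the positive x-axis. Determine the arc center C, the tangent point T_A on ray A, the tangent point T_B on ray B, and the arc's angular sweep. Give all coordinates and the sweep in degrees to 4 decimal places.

center=(1.8281,-12.5198) T_A=(2.1066,-25.9383) T_B=(-10.5123,-7.2429) sweep=114.3410

bisector direction at 34.0183° = (0.828859,0.559458)
center distance |VC| = r/sin(θ/2) = 13.421352/sin(32.8295°) = 24.756205
C = V + |VC|·bis = (1.8281,-12.5198)
T_A = V + ((C−V)·d_A)·d_A = V + 20.8023·d_A = (2.1066,-25.9383)
T_B = V + ((C−V)·d_B)·d_B = V + 20.8023·d_B = (-10.5123,-7.2429)
sweep = 180° − θ = 114.3410°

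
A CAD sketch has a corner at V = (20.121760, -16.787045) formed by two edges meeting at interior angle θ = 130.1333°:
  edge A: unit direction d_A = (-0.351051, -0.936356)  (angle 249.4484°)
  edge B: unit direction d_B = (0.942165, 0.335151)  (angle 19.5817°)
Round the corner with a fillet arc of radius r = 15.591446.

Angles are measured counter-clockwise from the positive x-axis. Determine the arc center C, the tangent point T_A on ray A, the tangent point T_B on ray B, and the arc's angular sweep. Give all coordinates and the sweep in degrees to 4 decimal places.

center=(32.1764,-29.0475) T_A=(17.5772,-23.5741) T_B=(26.9509,-14.3578) sweep=49.8667

bisector direction at 314.5150° = (0.701097,-0.713066)
center distance |VC| = r/sin(θ/2) = 15.591446/sin(65.0666°) = 17.193942
C = V + |VC|·bis = (32.1764,-29.0475)
T_A = V + ((C−V)·d_A)·d_A = V + 7.2483·d_A = (17.5772,-23.5741)
T_B = V + ((C−V)·d_B)·d_B = V + 7.2483·d_B = (26.9509,-14.3578)
sweep = 180° − θ = 49.8667°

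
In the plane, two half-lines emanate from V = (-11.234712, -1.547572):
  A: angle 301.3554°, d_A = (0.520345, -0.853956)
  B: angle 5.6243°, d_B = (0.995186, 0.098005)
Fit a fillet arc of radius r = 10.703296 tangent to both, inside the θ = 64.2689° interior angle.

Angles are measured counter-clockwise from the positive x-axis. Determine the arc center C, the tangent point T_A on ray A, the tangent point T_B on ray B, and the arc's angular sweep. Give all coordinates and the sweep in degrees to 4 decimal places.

center=(6.7720,-10.5294) T_A=(-2.3682,-16.0988) T_B=(5.7230,0.1224) sweep=115.7311

bisector direction at 333.4898° = (0.894855,-0.446356)
center distance |VC| = r/sin(θ/2) = 10.703296/sin(32.1345°) = 20.122464
C = V + |VC|·bis = (6.7720,-10.5294)
T_A = V + ((C−V)·d_A)·d_A = V + 17.0397·d_A = (-2.3682,-16.0988)
T_B = V + ((C−V)·d_B)·d_B = V + 17.0397·d_B = (5.7230,0.1224)
sweep = 180° − θ = 115.7311°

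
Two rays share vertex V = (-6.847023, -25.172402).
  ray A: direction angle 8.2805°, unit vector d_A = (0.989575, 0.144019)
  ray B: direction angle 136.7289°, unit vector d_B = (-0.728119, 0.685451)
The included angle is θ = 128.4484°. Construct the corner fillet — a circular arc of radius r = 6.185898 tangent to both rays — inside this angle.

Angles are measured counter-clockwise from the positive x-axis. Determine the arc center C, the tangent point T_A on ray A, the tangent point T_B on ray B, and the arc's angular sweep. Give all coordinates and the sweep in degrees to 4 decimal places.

center=(-4.7819,-18.6208) T_A=(-3.8910,-24.7422) T_B=(-9.0220,-23.1249) sweep=51.5516

bisector direction at 72.5047° = (0.300628,0.953742)
center distance |VC| = r/sin(θ/2) = 6.185898/sin(64.2242°) = 6.869384
C = V + |VC|·bis = (-4.7819,-18.6208)
T_A = V + ((C−V)·d_A)·d_A = V + 2.9872·d_A = (-3.8910,-24.7422)
T_B = V + ((C−V)·d_B)·d_B = V + 2.9872·d_B = (-9.0220,-23.1249)
sweep = 180° − θ = 51.5516°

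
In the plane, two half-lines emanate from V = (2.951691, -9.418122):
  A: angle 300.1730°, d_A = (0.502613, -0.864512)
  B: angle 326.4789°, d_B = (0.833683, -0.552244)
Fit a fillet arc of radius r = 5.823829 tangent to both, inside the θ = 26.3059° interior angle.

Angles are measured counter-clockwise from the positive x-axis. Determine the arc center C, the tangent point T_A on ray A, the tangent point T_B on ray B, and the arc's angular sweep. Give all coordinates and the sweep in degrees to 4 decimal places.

bisector direction at 313.3260° = (0.686148,-0.727462)
center distance |VC| = r/sin(θ/2) = 5.823829/sin(13.1530°) = 25.593476
C = V + |VC|·bis = (20.5126,-28.0364)
T_A = V + ((C−V)·d_A)·d_A = V + 24.9221·d_A = (15.4778,-30.9635)
T_B = V + ((C−V)·d_B)·d_B = V + 24.9221·d_B = (23.7288,-23.1812)
sweep = 180° − θ = 153.6941°

center=(20.5126,-28.0364) T_A=(15.4778,-30.9635) T_B=(23.7288,-23.1812) sweep=153.6941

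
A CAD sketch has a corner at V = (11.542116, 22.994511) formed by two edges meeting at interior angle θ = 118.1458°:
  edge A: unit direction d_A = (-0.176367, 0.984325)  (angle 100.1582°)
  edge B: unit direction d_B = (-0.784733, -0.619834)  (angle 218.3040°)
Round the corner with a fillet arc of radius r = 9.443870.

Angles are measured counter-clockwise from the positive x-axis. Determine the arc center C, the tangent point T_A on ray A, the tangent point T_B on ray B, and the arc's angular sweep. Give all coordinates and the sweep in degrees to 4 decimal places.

bisector direction at 159.2311° = (-0.935018,0.354599)
center distance |VC| = r/sin(θ/2) = 9.443870/sin(59.0729°) = 11.009127
C = V + |VC|·bis = (1.2484,26.8983)
T_A = V + ((C−V)·d_A)·d_A = V + 5.6581·d_A = (10.5442,28.5639)
T_B = V + ((C−V)·d_B)·d_B = V + 5.6581·d_B = (7.1020,19.4874)
sweep = 180° − θ = 61.8542°

center=(1.2484,26.8983) T_A=(10.5442,28.5639) T_B=(7.1020,19.4874) sweep=61.8542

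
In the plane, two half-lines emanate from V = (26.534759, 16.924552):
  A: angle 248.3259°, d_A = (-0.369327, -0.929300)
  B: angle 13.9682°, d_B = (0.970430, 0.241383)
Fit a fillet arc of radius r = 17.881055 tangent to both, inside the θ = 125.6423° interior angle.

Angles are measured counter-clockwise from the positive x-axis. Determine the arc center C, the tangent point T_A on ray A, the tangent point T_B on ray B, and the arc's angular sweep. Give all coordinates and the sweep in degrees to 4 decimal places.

center=(39.7607,1.7884) T_A=(23.1439,8.3924) T_B=(35.4445,19.1408) sweep=54.3577

bisector direction at 311.1471° = (0.657994,-0.753023)
center distance |VC| = r/sin(θ/2) = 17.881055/sin(62.8212°) = 20.100445
C = V + |VC|·bis = (39.7607,1.7884)
T_A = V + ((C−V)·d_A)·d_A = V + 9.1813·d_A = (23.1439,8.3924)
T_B = V + ((C−V)·d_B)·d_B = V + 9.1813·d_B = (35.4445,19.1408)
sweep = 180° − θ = 54.3577°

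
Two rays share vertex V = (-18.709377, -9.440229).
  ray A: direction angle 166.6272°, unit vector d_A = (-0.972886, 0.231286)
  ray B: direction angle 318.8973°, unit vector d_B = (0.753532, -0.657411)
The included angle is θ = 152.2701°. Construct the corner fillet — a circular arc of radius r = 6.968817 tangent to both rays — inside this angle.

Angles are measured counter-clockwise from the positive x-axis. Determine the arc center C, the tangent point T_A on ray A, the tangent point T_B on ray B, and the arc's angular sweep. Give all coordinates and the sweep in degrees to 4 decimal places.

center=(-21.9946,-15.8223) T_A=(-20.3828,-9.0424) T_B=(-17.4132,-10.5710) sweep=27.7299

bisector direction at 242.7622° = (-0.457684,-0.889115)
center distance |VC| = r/sin(θ/2) = 6.968817/sin(76.1351°) = 7.177959
C = V + |VC|·bis = (-21.9946,-15.8223)
T_A = V + ((C−V)·d_A)·d_A = V + 1.7201·d_A = (-20.3828,-9.0424)
T_B = V + ((C−V)·d_B)·d_B = V + 1.7201·d_B = (-17.4132,-10.5710)
sweep = 180° − θ = 27.7299°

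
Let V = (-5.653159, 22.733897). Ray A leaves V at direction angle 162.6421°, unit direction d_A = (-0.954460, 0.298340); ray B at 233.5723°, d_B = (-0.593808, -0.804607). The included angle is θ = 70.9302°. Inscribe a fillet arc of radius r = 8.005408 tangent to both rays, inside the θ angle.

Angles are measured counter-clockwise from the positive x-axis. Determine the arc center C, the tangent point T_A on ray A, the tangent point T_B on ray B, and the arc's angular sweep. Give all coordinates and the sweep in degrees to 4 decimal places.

center=(-18.7674,18.4457) T_A=(-16.3790,26.0865) T_B=(-12.3262,13.6920) sweep=109.0698

bisector direction at 198.1072° = (-0.950477,-0.310796)
center distance |VC| = r/sin(θ/2) = 8.005408/sin(35.4651°) = 13.797504
C = V + |VC|·bis = (-18.7674,18.4457)
T_A = V + ((C−V)·d_A)·d_A = V + 11.2376·d_A = (-16.3790,26.0865)
T_B = V + ((C−V)·d_B)·d_B = V + 11.2376·d_B = (-12.3262,13.6920)
sweep = 180° − θ = 109.0698°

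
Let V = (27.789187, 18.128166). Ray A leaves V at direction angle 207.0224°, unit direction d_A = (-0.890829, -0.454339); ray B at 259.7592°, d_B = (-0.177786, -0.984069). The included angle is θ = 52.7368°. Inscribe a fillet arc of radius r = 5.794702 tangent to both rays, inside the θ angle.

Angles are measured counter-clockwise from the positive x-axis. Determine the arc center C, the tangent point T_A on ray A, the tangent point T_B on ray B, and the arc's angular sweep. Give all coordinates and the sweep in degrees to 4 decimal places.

bisector direction at 233.3908° = (-0.596354,-0.802722)
center distance |VC| = r/sin(θ/2) = 5.794702/sin(26.3684°) = 13.046984
C = V + |VC|·bis = (20.0086,7.6551)
T_A = V + ((C−V)·d_A)·d_A = V + 11.6895·d_A = (17.3758,12.8172)
T_B = V + ((C−V)·d_B)·d_B = V + 11.6895·d_B = (25.7110,6.6249)
sweep = 180° − θ = 127.2632°

center=(20.0086,7.6551) T_A=(17.3758,12.8172) T_B=(25.7110,6.6249) sweep=127.2632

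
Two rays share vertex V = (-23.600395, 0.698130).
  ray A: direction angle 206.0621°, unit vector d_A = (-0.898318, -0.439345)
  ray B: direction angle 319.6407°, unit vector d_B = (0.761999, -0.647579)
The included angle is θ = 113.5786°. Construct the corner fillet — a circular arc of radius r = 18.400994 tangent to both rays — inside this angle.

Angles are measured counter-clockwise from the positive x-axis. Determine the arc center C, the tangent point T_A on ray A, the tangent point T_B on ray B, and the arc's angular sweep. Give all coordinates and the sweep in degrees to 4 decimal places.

center=(-26.3373,-21.1243) T_A=(-34.4217,-4.5943) T_B=(-14.4212,-7.1027) sweep=66.4214

bisector direction at 262.8514° = (-0.124443,-0.992227)
center distance |VC| = r/sin(θ/2) = 18.400994/sin(56.7893°) = 21.993342
C = V + |VC|·bis = (-26.3373,-21.1243)
T_A = V + ((C−V)·d_A)·d_A = V + 12.0462·d_A = (-34.4217,-4.5943)
T_B = V + ((C−V)·d_B)·d_B = V + 12.0462·d_B = (-14.4212,-7.1027)
sweep = 180° − θ = 66.4214°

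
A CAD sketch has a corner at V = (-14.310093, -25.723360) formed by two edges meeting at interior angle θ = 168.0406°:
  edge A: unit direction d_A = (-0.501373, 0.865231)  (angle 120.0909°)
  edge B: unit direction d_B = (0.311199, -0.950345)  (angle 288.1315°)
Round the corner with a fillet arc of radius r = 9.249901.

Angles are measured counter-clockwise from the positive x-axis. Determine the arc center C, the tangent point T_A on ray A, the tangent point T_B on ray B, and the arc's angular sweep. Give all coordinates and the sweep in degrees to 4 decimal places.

bisector direction at 204.1112° = (-0.912754,-0.408509)
center distance |VC| = r/sin(θ/2) = 9.249901/sin(84.0203°) = 9.300506
C = V + |VC|·bis = (-22.7992,-29.5227)
T_A = V + ((C−V)·d_A)·d_A = V + 0.9689·d_A = (-14.7959,-24.8850)
T_B = V + ((C−V)·d_B)·d_B = V + 0.9689·d_B = (-14.0086,-26.6441)
sweep = 180° − θ = 11.9594°

center=(-22.7992,-29.5227) T_A=(-14.7959,-24.8850) T_B=(-14.0086,-26.6441) sweep=11.9594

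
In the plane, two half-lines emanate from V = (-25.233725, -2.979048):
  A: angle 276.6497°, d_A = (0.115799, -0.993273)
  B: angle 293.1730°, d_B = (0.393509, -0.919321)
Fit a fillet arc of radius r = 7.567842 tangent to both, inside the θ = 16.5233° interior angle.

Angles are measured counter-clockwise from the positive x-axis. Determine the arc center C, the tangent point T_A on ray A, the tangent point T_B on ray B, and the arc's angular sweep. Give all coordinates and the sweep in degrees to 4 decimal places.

center=(-11.6814,-53.8719) T_A=(-19.1983,-54.7483) T_B=(-4.7241,-50.8939) sweep=163.4767

bisector direction at 284.9113° = (0.257324,-0.966325)
center distance |VC| = r/sin(θ/2) = 7.567842/sin(8.2616°) = 52.666431
C = V + |VC|·bis = (-11.6814,-53.8719)
T_A = V + ((C−V)·d_A)·d_A = V + 52.1199·d_A = (-19.1983,-54.7483)
T_B = V + ((C−V)·d_B)·d_B = V + 52.1199·d_B = (-4.7241,-50.8939)
sweep = 180° − θ = 163.4767°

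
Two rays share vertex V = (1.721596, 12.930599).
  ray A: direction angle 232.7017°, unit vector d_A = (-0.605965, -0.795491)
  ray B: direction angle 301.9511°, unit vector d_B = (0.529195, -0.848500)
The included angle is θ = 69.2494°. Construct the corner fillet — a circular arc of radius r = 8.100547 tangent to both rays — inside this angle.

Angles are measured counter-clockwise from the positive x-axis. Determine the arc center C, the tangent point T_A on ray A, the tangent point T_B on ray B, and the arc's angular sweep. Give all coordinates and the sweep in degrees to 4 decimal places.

center=(1.0566,-1.3104) T_A=(-5.3873,3.5982) T_B=(7.9299,2.9763) sweep=110.7506

bisector direction at 267.3264° = (-0.046646,-0.998911)
center distance |VC| = r/sin(θ/2) = 8.100547/sin(34.6247°) = 14.256543
C = V + |VC|·bis = (1.0566,-1.3104)
T_A = V + ((C−V)·d_A)·d_A = V + 11.7316·d_A = (-5.3873,3.5982)
T_B = V + ((C−V)·d_B)·d_B = V + 11.7316·d_B = (7.9299,2.9763)
sweep = 180° − θ = 110.7506°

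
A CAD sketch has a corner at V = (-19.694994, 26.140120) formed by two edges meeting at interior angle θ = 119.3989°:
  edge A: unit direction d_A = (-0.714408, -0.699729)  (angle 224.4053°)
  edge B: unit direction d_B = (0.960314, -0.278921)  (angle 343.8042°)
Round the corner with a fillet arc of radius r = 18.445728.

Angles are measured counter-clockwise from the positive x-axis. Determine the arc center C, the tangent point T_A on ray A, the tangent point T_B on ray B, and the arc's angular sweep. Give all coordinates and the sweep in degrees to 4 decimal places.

bisector direction at 284.1048° = (0.243695,-0.969852)
center distance |VC| = r/sin(θ/2) = 18.445728/sin(59.6994°) = 21.364288
C = V + |VC|·bis = (-14.4886,5.4199)
T_A = V + ((C−V)·d_A)·d_A = V + 10.7791·d_A = (-27.3956,18.5977)
T_B = V + ((C−V)·d_B)·d_B = V + 10.7791·d_B = (-9.3437,23.1336)
sweep = 180° − θ = 60.6011°

center=(-14.4886,5.4199) T_A=(-27.3956,18.5977) T_B=(-9.3437,23.1336) sweep=60.6011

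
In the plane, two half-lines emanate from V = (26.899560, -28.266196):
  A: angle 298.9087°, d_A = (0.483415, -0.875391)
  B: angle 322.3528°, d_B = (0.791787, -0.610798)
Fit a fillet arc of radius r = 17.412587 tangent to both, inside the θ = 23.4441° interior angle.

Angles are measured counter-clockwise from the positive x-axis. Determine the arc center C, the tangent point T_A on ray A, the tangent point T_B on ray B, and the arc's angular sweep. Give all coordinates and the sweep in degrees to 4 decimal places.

center=(82.7104,-93.3111) T_A=(67.4676,-101.7286) T_B=(93.3459,-79.5241) sweep=156.5559

bisector direction at 310.6308° = (0.651182,-0.758922)
center distance |VC| = r/sin(θ/2) = 17.412587/sin(11.7220°) = 85.706995
C = V + |VC|·bis = (82.7104,-93.3111)
T_A = V + ((C−V)·d_A)·d_A = V + 83.9195·d_A = (67.4676,-101.7286)
T_B = V + ((C−V)·d_B)·d_B = V + 83.9195·d_B = (93.3459,-79.5241)
sweep = 180° − θ = 156.5559°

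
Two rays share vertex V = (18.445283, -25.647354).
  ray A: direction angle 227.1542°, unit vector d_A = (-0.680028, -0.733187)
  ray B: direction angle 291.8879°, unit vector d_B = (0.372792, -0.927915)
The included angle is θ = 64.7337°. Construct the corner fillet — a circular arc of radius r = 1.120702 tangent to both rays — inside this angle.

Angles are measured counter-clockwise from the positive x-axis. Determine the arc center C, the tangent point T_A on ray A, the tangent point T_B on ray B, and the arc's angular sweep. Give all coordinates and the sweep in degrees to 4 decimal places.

center=(18.0645,-27.7059) T_A=(17.2429,-26.9438) T_B=(19.1045,-27.2881) sweep=115.2663

bisector direction at 259.5211° = (-0.181874,-0.983322)
center distance |VC| = r/sin(θ/2) = 1.120702/sin(32.3668°) = 2.093447
C = V + |VC|·bis = (18.0645,-27.7059)
T_A = V + ((C−V)·d_A)·d_A = V + 1.7682·d_A = (17.2429,-26.9438)
T_B = V + ((C−V)·d_B)·d_B = V + 1.7682·d_B = (19.1045,-27.2881)
sweep = 180° − θ = 115.2663°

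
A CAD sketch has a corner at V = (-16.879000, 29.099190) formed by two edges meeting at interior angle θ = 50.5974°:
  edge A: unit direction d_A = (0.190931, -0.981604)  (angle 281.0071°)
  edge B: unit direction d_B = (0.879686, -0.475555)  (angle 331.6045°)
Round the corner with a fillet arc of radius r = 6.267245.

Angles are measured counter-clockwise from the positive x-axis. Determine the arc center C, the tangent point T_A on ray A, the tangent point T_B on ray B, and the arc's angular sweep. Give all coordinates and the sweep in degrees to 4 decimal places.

bisector direction at 306.3058° = (0.592095,-0.805868)
center distance |VC| = r/sin(θ/2) = 6.267245/sin(25.2987°) = 14.665802
C = V + |VC|·bis = (-8.1955,17.2805)
T_A = V + ((C−V)·d_A)·d_A = V + 13.2592·d_A = (-14.3474,16.0839)
T_B = V + ((C−V)·d_B)·d_B = V + 13.2592·d_B = (-5.2150,22.7937)
sweep = 180° − θ = 129.4026°

center=(-8.1955,17.2805) T_A=(-14.3474,16.0839) T_B=(-5.2150,22.7937) sweep=129.4026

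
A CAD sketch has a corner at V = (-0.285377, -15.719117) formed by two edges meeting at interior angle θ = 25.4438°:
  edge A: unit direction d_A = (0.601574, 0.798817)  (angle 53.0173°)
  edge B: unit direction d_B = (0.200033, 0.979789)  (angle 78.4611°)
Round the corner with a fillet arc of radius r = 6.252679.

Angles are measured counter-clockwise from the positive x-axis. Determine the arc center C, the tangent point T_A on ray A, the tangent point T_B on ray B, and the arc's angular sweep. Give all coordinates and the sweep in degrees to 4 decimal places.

bisector direction at 65.7392° = (0.410891,0.911685)
center distance |VC| = r/sin(θ/2) = 6.252679/sin(12.7219°) = 28.392996
C = V + |VC|·bis = (11.3810,10.1663)
T_A = V + ((C−V)·d_A)·d_A = V + 27.6960·d_A = (16.3758,6.4049)
T_B = V + ((C−V)·d_B)·d_B = V + 27.6960·d_B = (5.2547,11.4171)
sweep = 180° − θ = 154.5562°

center=(11.3810,10.1663) T_A=(16.3758,6.4049) T_B=(5.2547,11.4171) sweep=154.5562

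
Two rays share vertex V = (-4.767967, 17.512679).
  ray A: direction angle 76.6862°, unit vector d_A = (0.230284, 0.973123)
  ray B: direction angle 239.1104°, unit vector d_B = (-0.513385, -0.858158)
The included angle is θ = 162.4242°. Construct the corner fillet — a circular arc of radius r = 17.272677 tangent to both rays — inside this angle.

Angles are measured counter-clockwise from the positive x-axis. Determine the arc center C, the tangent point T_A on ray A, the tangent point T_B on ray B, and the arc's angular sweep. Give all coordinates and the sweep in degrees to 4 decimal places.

center=(-20.9615,24.0888) T_A=(-4.1531,20.1111) T_B=(-6.1388,15.2212) sweep=17.5758

bisector direction at 157.8983° = (-0.926517,0.376252)
center distance |VC| = r/sin(θ/2) = 17.272677/sin(81.2121°) = 17.477855
C = V + |VC|·bis = (-20.9615,24.0888)
T_A = V + ((C−V)·d_A)·d_A = V + 2.6702·d_A = (-4.1531,20.1111)
T_B = V + ((C−V)·d_B)·d_B = V + 2.6702·d_B = (-6.1388,15.2212)
sweep = 180° − θ = 17.5758°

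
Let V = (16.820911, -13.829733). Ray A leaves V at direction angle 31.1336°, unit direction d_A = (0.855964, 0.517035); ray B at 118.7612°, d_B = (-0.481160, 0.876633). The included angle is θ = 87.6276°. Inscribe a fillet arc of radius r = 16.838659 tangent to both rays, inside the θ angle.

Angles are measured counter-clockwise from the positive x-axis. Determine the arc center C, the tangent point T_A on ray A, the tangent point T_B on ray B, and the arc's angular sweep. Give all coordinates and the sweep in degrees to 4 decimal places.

bisector direction at 74.9474° = (0.259706,0.965688)
center distance |VC| = r/sin(θ/2) = 16.838659/sin(43.8138°) = 24.322181
C = V + |VC|·bis = (23.1375,9.6579)
T_A = V + ((C−V)·d_A)·d_A = V + 17.5507·d_A = (31.8437,-4.7554)
T_B = V + ((C−V)·d_B)·d_B = V + 17.5507·d_B = (8.3762,1.5558)
sweep = 180° − θ = 92.3724°

center=(23.1375,9.6579) T_A=(31.8437,-4.7554) T_B=(8.3762,1.5558) sweep=92.3724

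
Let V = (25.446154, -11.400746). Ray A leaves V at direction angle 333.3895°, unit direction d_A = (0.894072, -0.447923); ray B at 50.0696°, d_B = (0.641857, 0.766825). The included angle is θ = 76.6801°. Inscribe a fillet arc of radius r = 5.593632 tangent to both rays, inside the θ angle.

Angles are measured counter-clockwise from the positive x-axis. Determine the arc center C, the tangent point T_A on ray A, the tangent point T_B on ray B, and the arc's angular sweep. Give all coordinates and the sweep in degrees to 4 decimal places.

bisector direction at 11.7295° = (0.979118,0.203292)
center distance |VC| = r/sin(θ/2) = 5.593632/sin(38.3400°) = 9.017225
C = V + |VC|·bis = (34.2751,-9.5676)
T_A = V + ((C−V)·d_A)·d_A = V + 7.0726·d_A = (31.7696,-14.5687)
T_B = V + ((C−V)·d_B)·d_B = V + 7.0726·d_B = (29.9857,-5.9773)
sweep = 180° − θ = 103.3199°

center=(34.2751,-9.5676) T_A=(31.7696,-14.5687) T_B=(29.9857,-5.9773) sweep=103.3199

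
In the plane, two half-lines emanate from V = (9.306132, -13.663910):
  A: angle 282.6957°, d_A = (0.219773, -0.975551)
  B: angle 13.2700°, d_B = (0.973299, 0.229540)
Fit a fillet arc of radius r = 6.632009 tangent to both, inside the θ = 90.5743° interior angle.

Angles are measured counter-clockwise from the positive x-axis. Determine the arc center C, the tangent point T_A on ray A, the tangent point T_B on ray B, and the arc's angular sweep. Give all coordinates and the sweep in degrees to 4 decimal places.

bisector direction at 327.9829° = (0.847889,-0.530173)
center distance |VC| = r/sin(θ/2) = 6.632009/sin(45.2871°) = 9.332423
C = V + |VC|·bis = (17.2190,-18.6117)
T_A = V + ((C−V)·d_A)·d_A = V + 6.5659·d_A = (10.7491,-20.0692)
T_B = V + ((C−V)·d_B)·d_B = V + 6.5659·d_B = (15.6967,-12.1568)
sweep = 180° − θ = 89.4257°

center=(17.2190,-18.6117) T_A=(10.7491,-20.0692) T_B=(15.6967,-12.1568) sweep=89.4257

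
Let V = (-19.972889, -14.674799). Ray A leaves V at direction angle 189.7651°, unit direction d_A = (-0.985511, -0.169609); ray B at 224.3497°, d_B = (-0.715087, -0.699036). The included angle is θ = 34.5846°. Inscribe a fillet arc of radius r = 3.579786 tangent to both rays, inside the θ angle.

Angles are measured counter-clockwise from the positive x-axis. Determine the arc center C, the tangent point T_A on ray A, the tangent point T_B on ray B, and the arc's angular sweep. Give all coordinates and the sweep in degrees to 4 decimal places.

center=(-30.6979,-20.1530) T_A=(-31.3051,-16.6251) T_B=(-28.1955,-22.7129) sweep=145.4154

bisector direction at 207.0574° = (-0.890551,-0.454883)
center distance |VC| = r/sin(θ/2) = 3.579786/sin(17.2923°) = 12.043154
C = V + |VC|·bis = (-30.6979,-20.1530)
T_A = V + ((C−V)·d_A)·d_A = V + 11.4988·d_A = (-31.3051,-16.6251)
T_B = V + ((C−V)·d_B)·d_B = V + 11.4988·d_B = (-28.1955,-22.7129)
sweep = 180° − θ = 145.4154°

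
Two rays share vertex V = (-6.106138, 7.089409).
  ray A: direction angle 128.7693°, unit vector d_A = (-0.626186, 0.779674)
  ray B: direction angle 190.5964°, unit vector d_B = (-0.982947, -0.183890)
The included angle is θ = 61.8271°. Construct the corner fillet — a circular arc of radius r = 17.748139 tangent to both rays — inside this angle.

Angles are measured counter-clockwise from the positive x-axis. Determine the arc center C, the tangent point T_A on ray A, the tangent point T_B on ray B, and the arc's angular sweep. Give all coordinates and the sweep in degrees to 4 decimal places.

center=(-38.5035,19.0846) T_A=(-24.6657,30.1982) T_B=(-35.2398,1.6391) sweep=118.1729

bisector direction at 159.6829° = (-0.937785,0.347216)
center distance |VC| = r/sin(θ/2) = 17.748139/sin(30.9136°) = 34.546648
C = V + |VC|·bis = (-38.5035,19.0846)
T_A = V + ((C−V)·d_A)·d_A = V + 29.6391·d_A = (-24.6657,30.1982)
T_B = V + ((C−V)·d_B)·d_B = V + 29.6391·d_B = (-35.2398,1.6391)
sweep = 180° − θ = 118.1729°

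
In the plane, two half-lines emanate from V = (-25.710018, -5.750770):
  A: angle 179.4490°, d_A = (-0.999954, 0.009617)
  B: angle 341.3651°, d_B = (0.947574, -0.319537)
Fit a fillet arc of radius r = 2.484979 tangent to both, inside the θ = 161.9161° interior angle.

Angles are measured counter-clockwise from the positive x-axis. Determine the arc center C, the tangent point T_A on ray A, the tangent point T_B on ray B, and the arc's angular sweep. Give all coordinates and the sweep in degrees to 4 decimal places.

center=(-26.1293,-8.2318) T_A=(-26.1054,-5.7470) T_B=(-25.3353,-5.8771) sweep=18.0839

bisector direction at 260.4071° = (-0.166647,-0.986017)
center distance |VC| = r/sin(θ/2) = 2.484979/sin(80.9581°) = 2.516247
C = V + |VC|·bis = (-26.1293,-8.2318)
T_A = V + ((C−V)·d_A)·d_A = V + 0.3954·d_A = (-26.1054,-5.7470)
T_B = V + ((C−V)·d_B)·d_B = V + 0.3954·d_B = (-25.3353,-5.8771)
sweep = 180° − θ = 18.0839°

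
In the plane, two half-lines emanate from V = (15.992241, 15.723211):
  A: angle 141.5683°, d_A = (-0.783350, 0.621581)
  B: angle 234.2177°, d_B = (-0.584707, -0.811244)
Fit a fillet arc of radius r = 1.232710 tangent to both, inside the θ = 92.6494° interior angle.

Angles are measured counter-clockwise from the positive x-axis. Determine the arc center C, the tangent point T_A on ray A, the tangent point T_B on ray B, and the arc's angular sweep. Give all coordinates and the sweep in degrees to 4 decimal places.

bisector direction at 187.8930° = (-0.990526,-0.137324)
center distance |VC| = r/sin(θ/2) = 1.232710/sin(46.3247°) = 1.704369
C = V + |VC|·bis = (14.3040,15.4892)
T_A = V + ((C−V)·d_A)·d_A = V + 1.1770·d_A = (15.0702,16.4548)
T_B = V + ((C−V)·d_B)·d_B = V + 1.1770·d_B = (15.3040,14.7684)
sweep = 180° − θ = 87.3506°

center=(14.3040,15.4892) T_A=(15.0702,16.4548) T_B=(15.3040,14.7684) sweep=87.3506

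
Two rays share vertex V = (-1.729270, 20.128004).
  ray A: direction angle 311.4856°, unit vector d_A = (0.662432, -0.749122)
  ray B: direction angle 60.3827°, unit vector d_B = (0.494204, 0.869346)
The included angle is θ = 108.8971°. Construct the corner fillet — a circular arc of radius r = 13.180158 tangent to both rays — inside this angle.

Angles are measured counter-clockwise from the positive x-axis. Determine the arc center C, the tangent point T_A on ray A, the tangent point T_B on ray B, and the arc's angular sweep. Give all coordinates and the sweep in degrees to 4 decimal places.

center=(14.3838,21.8028) T_A=(4.5103,13.0719) T_B=(2.9257,28.3165) sweep=71.1029

bisector direction at 5.9341° = (0.994641,0.103385)
center distance |VC| = r/sin(θ/2) = 13.180158/sin(54.4485°) = 16.199926
C = V + |VC|·bis = (14.3838,21.8028)
T_A = V + ((C−V)·d_A)·d_A = V + 9.4192·d_A = (4.5103,13.0719)
T_B = V + ((C−V)·d_B)·d_B = V + 9.4192·d_B = (2.9257,28.3165)
sweep = 180° − θ = 71.1029°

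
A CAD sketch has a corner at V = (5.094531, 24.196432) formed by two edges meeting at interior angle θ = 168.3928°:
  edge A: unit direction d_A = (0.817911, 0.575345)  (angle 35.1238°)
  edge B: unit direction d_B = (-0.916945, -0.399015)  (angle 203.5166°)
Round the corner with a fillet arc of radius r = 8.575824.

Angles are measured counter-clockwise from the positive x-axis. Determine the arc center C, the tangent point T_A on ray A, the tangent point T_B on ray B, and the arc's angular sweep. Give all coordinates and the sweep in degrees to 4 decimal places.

center=(0.8734,31.7122) T_A=(5.8075,24.6979) T_B=(4.2953,23.8486) sweep=11.6072

bisector direction at 119.3202° = (-0.489690,0.871897)
center distance |VC| = r/sin(θ/2) = 8.575824/sin(84.1964°) = 8.620007
C = V + |VC|·bis = (0.8734,31.7122)
T_A = V + ((C−V)·d_A)·d_A = V + 0.8716·d_A = (5.8075,24.6979)
T_B = V + ((C−V)·d_B)·d_B = V + 0.8716·d_B = (4.2953,23.8486)
sweep = 180° − θ = 11.6072°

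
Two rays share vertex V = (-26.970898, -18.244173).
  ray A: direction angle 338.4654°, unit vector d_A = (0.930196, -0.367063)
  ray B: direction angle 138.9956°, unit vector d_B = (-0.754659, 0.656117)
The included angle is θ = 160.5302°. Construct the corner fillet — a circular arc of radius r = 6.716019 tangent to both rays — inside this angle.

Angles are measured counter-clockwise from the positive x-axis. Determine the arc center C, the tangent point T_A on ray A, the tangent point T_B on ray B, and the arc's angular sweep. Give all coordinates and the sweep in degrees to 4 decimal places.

bisector direction at 58.7305° = (0.519064,0.854735)
center distance |VC| = r/sin(θ/2) = 6.716019/sin(80.2651°) = 6.814138
C = V + |VC|·bis = (-23.4339,-12.4199)
T_A = V + ((C−V)·d_A)·d_A = V + 1.1522·d_A = (-25.8991,-18.6671)
T_B = V + ((C−V)·d_B)·d_B = V + 1.1522·d_B = (-27.8404,-17.4882)
sweep = 180° − θ = 19.4698°

center=(-23.4339,-12.4199) T_A=(-25.8991,-18.6671) T_B=(-27.8404,-17.4882) sweep=19.4698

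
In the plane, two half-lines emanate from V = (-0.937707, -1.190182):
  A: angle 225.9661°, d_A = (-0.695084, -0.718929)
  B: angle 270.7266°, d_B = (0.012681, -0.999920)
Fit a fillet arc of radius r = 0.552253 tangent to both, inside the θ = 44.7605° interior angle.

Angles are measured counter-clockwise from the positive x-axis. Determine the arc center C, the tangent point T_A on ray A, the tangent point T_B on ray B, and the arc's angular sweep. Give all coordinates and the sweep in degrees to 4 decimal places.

bisector direction at 248.3464° = (-0.368995,-0.929431)
center distance |VC| = r/sin(θ/2) = 0.552253/sin(22.3803°) = 1.450428
C = V + |VC|·bis = (-1.4729,-2.5383)
T_A = V + ((C−V)·d_A)·d_A = V + 1.3412·d_A = (-1.8699,-2.1544)
T_B = V + ((C−V)·d_B)·d_B = V + 1.3412·d_B = (-0.9207,-2.5313)
sweep = 180° − θ = 135.2395°

center=(-1.4729,-2.5383) T_A=(-1.8699,-2.1544) T_B=(-0.9207,-2.5313) sweep=135.2395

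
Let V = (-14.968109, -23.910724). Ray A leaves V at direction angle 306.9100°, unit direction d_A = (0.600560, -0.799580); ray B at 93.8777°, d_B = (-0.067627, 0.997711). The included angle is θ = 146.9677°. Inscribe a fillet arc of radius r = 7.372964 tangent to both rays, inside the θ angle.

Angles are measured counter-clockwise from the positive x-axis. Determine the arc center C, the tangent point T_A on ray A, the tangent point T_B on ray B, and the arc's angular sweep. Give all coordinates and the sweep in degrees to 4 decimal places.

center=(-7.7599,-21.2309) T_A=(-13.6551,-25.6588) T_B=(-15.1160,-21.7295) sweep=33.0323

bisector direction at 20.3939° = (0.937319,0.348471)
center distance |VC| = r/sin(θ/2) = 7.372964/sin(73.4839°) = 7.690267
C = V + |VC|·bis = (-7.7599,-21.2309)
T_A = V + ((C−V)·d_A)·d_A = V + 2.1862·d_A = (-13.6551,-25.6588)
T_B = V + ((C−V)·d_B)·d_B = V + 2.1862·d_B = (-15.1160,-21.7295)
sweep = 180° − θ = 33.0323°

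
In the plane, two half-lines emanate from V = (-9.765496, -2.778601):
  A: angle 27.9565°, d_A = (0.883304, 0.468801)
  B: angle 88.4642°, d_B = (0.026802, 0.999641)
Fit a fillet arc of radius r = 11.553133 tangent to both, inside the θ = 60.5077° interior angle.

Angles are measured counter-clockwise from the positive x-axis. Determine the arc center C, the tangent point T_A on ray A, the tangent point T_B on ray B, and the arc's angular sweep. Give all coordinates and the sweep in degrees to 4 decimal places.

bisector direction at 58.2104° = (0.526802,0.849988)
center distance |VC| = r/sin(θ/2) = 11.553133/sin(30.2538°) = 22.930525
C = V + |VC|·bis = (2.3144,16.7121)
T_A = V + ((C−V)·d_A)·d_A = V + 19.8074·d_A = (7.7305,6.5071)
T_B = V + ((C−V)·d_B)·d_B = V + 19.8074·d_B = (-9.2346,17.0217)
sweep = 180° − θ = 119.4923°

center=(2.3144,16.7121) T_A=(7.7305,6.5071) T_B=(-9.2346,17.0217) sweep=119.4923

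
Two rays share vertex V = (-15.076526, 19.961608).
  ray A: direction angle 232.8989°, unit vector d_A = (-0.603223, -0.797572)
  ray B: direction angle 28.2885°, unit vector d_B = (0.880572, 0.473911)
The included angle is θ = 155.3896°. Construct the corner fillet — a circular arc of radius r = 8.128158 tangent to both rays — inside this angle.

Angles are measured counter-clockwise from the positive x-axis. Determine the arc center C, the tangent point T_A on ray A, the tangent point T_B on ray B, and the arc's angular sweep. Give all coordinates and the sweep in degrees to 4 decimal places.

bisector direction at 310.5937° = (0.650691,-0.759343)
center distance |VC| = r/sin(θ/2) = 8.128158/sin(77.6948°) = 8.319283
C = V + |VC|·bis = (-9.6632,13.6444)
T_A = V + ((C−V)·d_A)·d_A = V + 1.7730·d_A = (-16.1460,18.5475)
T_B = V + ((C−V)·d_B)·d_B = V + 1.7730·d_B = (-13.5153,20.8019)
sweep = 180° − θ = 24.6104°

center=(-9.6632,13.6444) T_A=(-16.1460,18.5475) T_B=(-13.5153,20.8019) sweep=24.6104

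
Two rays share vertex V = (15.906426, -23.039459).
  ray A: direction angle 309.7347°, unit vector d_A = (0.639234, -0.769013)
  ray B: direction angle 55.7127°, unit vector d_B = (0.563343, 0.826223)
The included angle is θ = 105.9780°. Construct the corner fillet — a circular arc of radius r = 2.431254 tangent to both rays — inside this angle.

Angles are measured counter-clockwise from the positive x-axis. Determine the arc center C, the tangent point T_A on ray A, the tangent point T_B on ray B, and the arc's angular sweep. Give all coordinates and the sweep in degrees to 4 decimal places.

bisector direction at 2.7237° = (0.998870,0.047520)
center distance |VC| = r/sin(θ/2) = 2.431254/sin(52.9890°) = 3.044700
C = V + |VC|·bis = (18.9477,-22.8948)
T_A = V + ((C−V)·d_A)·d_A = V + 1.8328·d_A = (17.0780,-24.4489)
T_B = V + ((C−V)·d_B)·d_B = V + 1.8328·d_B = (16.9389,-21.5251)
sweep = 180° − θ = 74.0220°

center=(18.9477,-22.8948) T_A=(17.0780,-24.4489) T_B=(16.9389,-21.5251) sweep=74.0220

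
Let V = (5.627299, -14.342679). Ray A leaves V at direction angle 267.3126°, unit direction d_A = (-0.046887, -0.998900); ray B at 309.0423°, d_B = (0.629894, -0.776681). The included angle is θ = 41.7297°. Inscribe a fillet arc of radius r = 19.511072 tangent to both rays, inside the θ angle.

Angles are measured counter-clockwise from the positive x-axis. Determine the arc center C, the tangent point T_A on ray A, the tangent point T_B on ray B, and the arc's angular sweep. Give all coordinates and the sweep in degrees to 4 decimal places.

center=(22.7168,-66.3898) T_A=(3.2272,-65.4750) T_B=(37.8707,-54.0999) sweep=138.2703

bisector direction at 288.1774° = (0.311961,-0.950095)
center distance |VC| = r/sin(θ/2) = 19.511072/sin(20.8649°) = 54.781021
C = V + |VC|·bis = (22.7168,-66.3898)
T_A = V + ((C−V)·d_A)·d_A = V + 51.1887·d_A = (3.2272,-65.4750)
T_B = V + ((C−V)·d_B)·d_B = V + 51.1887·d_B = (37.8707,-54.0999)
sweep = 180° − θ = 138.2703°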